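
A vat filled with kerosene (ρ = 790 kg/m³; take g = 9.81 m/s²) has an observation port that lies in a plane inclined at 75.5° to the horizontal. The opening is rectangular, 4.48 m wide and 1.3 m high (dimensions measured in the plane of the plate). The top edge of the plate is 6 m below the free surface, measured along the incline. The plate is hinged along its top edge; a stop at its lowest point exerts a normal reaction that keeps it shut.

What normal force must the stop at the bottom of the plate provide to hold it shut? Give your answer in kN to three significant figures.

γ = ρg = 790 × 9.81 / 1000 = 7.7499 kN/m³.
Let θ = 75.5° be the plate's angle to the horizontal; measure y along the incline from where the plane meets the free surface. Vertical depth h = y·sinθ with sinθ = 0.968148.
The centroid lies 1.3/2 = 0.65 m below the top edge, so y_c = 6 + 0.65 = 6.65 m and h_c = 6.65 × 0.968148 = 6.43818 m.
A = 4.48 × 1.3 = 5.824 m².
Resultant F = γ·h_c·A = 7.7499 × 6.43818 × 5.824 = 290.59 kN.
I_c = b·h³/12 = 4.48 × 1.3³/12 = 0.820213 m⁴.
Centre of pressure: y_p = y_c + I_c/(y_c·A) = 6.65 + 0.820213/(6.65 × 5.824) = 6.65 + 0.0211779 = 6.67118 m along the plane.
The resultant acts 0.65 + 0.0211779 = 0.671178 m (along the plate) below the hinge at the top edge, so the moment about the hinge is M = F × 0.671178 = 290.59 × 0.671178 = 195.038 kN·m.
A normal force at the bottom, 1.3 m from the hinge, must supply this moment: P = 195.038/1.3 = 150.029 kN.

P ≈ 150 kN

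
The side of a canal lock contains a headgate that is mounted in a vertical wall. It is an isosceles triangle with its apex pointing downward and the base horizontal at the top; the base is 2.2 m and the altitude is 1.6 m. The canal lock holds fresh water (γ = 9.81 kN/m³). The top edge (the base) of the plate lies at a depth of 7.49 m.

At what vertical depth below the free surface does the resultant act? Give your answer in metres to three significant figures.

h_p = 8.04 m

γ = 9.81 kN/m³.
With the apex down, the centroid sits h/3 = 1.6/3 = 0.533333 m below the base (the top edge), so the centroid depth is h_c = 7.49 + 0.533333 = 8.02333 m.
A = ½ × 2.2 × 1.6 = 1.76 m².
Resultant F = γ·h_c·A = 9.81 × 8.02333 × 1.76 = 138.528 kN.
I_c = b·h³/36 = 2.2 × 1.6³/36 = 0.250311 m⁴.
Centre of pressure: y_p = y_c + I_c/(y_c·A) = 8.02333 + 0.250311/(8.02333 × 1.76) = 8.02333 + 0.0177261 = 8.04106 m along the plane.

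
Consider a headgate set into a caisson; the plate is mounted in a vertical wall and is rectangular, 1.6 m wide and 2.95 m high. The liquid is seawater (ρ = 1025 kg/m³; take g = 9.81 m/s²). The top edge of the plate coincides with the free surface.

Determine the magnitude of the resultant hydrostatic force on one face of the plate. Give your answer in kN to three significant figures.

F ≈ 70.0 kN

γ = ρg = 1025 × 9.81 / 1000 = 10.05525 kN/m³.
The centroid lies 2.95/2 = 1.475 m below the top edge, so the centroid depth is h_c = 1.475 m.
A = 1.6 × 2.95 = 4.72 m².
Resultant F = γ·h_c·A = 10.05525 × 1.475 × 4.72 = 70.0047 kN.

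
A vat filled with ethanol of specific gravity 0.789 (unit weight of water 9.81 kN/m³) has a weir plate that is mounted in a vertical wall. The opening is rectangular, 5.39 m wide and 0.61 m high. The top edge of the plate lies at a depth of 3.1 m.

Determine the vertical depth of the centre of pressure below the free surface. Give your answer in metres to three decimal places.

γ = 0.789 × 9.81 = 7.74009 kN/m³.
The centroid lies 0.61/2 = 0.305 m below the top edge, so the centroid depth is h_c = 3.1 + 0.305 = 3.405 m.
A = 5.39 × 0.61 = 3.2879 m².
Resultant F = γ·h_c·A = 7.74009 × 3.405 × 3.2879 = 86.6526 kN.
I_c = b·h³/12 = 5.39 × 0.61³/12 = 0.101952 m⁴.
Centre of pressure: y_p = y_c + I_c/(y_c·A) = 3.405 + 0.101952/(3.405 × 3.2879) = 3.405 + 0.00910668 = 3.41411 m along the plane.

h_p = 3.414 m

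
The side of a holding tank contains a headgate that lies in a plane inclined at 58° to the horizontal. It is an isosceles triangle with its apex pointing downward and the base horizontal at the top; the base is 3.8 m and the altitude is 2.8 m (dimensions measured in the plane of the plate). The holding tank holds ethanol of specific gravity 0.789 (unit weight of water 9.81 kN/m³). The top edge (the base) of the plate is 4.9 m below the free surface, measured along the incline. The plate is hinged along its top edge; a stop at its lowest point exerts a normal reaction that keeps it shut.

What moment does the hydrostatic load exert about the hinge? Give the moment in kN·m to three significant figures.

M ≈ 205 kN·m

γ = 0.789 × 9.81 = 7.74009 kN/m³.
Let θ = 58° be the plate's angle to the horizontal; measure y along the incline from where the plane meets the free surface. Vertical depth h = y·sinθ with sinθ = 0.848048.
With the apex down, the centroid sits h/3 = 2.8/3 = 0.933333 m below the base (the top edge), so y_c = 4.9 + 0.933333 = 5.83333 m and h_c = 5.83333 × 0.848048 = 4.94694 m.
A = ½ × 3.8 × 2.8 = 5.32 m².
Resultant F = γ·h_c·A = 7.74009 × 4.94694 × 5.32 = 203.702 kN.
I_c = b·h³/36 = 3.8 × 2.8³/36 = 2.31716 m⁴.
Centre of pressure: y_p = y_c + I_c/(y_c·A) = 5.83333 + 2.31716/(5.83333 × 5.32) = 5.83333 + 0.0746669 = 5.908 m along the plane.
The resultant acts 0.933333 + 0.0746669 = 1.008 m (along the plate) below the hinge at the top edge, so the moment about the hinge is M = F × 1.008 = 203.702 × 1.008 = 205.332 kN·m.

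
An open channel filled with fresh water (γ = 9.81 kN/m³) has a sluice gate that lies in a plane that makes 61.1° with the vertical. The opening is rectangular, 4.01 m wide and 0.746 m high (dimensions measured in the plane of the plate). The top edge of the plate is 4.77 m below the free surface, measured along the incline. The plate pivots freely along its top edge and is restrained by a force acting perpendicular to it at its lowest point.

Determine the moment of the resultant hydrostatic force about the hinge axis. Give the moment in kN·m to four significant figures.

M ≈ 27.86 kN·m

γ = 9.81 kN/m³.
The plate makes 61.1° with the vertical, i.e. θ = 90° − 61.1° = 28.9° to the horizontal. Measuring y along the incline from the free-surface line, vertical depth h = y·sinθ with sinθ = 0.483282.
The centroid lies 0.746/2 = 0.373 m below the top edge, so y_c = 4.77 + 0.373 = 5.143 m and h_c = 5.143 × 0.483282 = 2.48552 m.
A = 4.01 × 0.746 = 2.99146 m².
Resultant F = γ·h_c·A = 9.81 × 2.48552 × 2.99146 = 72.9406 kN.
I_c = b·h³/12 = 4.01 × 0.746³/12 = 0.138733 m⁴.
Centre of pressure: y_p = y_c + I_c/(y_c·A) = 5.143 + 0.138733/(5.143 × 2.99146) = 5.143 + 0.00901737 = 5.15202 m along the plane.
The resultant acts 0.373 + 0.00901737 = 0.382017 m (along the plate) below the hinge at the top edge, so the moment about the hinge is M = F × 0.382017 = 72.9406 × 0.382017 = 27.8645 kN·m.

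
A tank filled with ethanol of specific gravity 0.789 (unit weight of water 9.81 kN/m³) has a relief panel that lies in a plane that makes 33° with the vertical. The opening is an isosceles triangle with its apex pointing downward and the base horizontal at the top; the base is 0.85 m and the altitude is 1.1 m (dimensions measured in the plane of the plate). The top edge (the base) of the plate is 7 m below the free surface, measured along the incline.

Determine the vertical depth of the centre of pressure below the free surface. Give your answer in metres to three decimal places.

h_p = 6.186 m

γ = 0.789 × 9.81 = 7.74009 kN/m³.
The plate makes 33° with the vertical, i.e. θ = 90° − 33° = 57° to the horizontal. Measuring y along the incline from the free-surface line, vertical depth h = y·sinθ with sinθ = 0.838671.
With the apex down, the centroid sits h/3 = 1.1/3 = 0.366667 m below the base (the top edge), so y_c = 7 + 0.366667 = 7.36667 m and h_c = 7.36667 × 0.838671 = 6.17821 m.
A = ½ × 0.85 × 1.1 = 0.4675 m².
Resultant F = γ·h_c·A = 7.74009 × 6.17821 × 0.4675 = 22.3558 kN.
I_c = b·h³/36 = 0.85 × 1.1³/36 = 0.0314264 m⁴.
Centre of pressure: y_p = y_c + I_c/(y_c·A) = 7.36667 + 0.0314264/(7.36667 × 0.4675) = 7.36667 + 0.00912519 = 7.3758 m along the plane.
Vertically, h_p = y_p·sinθ = 7.3758 × 0.838671 = 6.18587 m.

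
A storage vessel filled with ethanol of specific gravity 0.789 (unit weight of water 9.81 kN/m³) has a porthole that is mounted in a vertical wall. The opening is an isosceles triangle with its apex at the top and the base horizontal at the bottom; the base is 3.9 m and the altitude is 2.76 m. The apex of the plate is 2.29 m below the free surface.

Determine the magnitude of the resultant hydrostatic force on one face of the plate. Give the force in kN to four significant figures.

F ≈ 172.0 kN

γ = 0.789 × 9.81 = 7.74009 kN/m³.
With the apex up, the centroid sits 2h/3 = 2 × 2.76/3 = 1.84 m below the apex, so the centroid depth is h_c = 2.29 + 1.84 = 4.13 m.
A = ½ × 3.9 × 2.76 = 5.382 m².
Resultant F = γ·h_c·A = 7.74009 × 4.13 × 5.382 = 172.044 kN.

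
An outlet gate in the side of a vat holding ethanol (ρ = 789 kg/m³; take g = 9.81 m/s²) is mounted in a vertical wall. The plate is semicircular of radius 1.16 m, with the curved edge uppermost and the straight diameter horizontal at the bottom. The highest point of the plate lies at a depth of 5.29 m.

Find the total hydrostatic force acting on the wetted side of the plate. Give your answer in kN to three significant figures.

γ = ρg = 789 × 9.81 / 1000 = 7.74009 kN/m³.
The centroid lies 4r/(3π) = 0.492319 m above the diameter, so r − 4r/(3π) = 1.16 − 0.492319 = 0.667681 m below the topmost point, so the centroid depth is h_c = 5.29 + 0.667681 = 5.95768 m.
A = πr²/2 = π × 1.16²/2 = 2.11366 m².
Resultant F = γ·h_c·A = 7.74009 × 5.95768 × 2.11366 = 97.4672 kN.

F ≈ 97.5 kN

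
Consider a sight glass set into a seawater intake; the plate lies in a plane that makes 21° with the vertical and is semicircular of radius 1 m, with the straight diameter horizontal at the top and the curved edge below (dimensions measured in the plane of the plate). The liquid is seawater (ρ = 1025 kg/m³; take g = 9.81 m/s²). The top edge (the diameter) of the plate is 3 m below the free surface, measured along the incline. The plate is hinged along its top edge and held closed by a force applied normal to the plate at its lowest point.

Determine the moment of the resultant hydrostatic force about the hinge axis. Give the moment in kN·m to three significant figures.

γ = ρg = 1025 × 9.81 / 1000 = 10.05525 kN/m³.
The plate makes 21° with the vertical, i.e. θ = 90° − 21° = 69° to the horizontal. Measuring y along the incline from the free-surface line, vertical depth h = y·sinθ with sinθ = 0.933580.
The centroid of a semicircle lies 4r/(3π) = 0.424413 m from the diameter, here below the top edge, so y_c = 3 + 0.424413 = 3.42441 m and h_c = 3.42441 × 0.933580 = 3.19696 m.
A = πr²/2 = π × 1²/2 = 1.5708 m².
Resultant F = γ·h_c·A = 10.05525 × 3.19696 × 1.5708 = 50.4953 kN.
I_c = (π/8 − 8/(9π))·r⁴ = 0.109757 × 1⁴ = 0.109757 m⁴.
Centre of pressure: y_p = y_c + I_c/(y_c·A) = 3.42441 + 0.109757/(3.42441 × 1.5708) = 3.42441 + 0.0204045 = 3.44481 m along the plane.
The resultant acts 0.424413 + 0.0204045 = 0.444817 m (along the plate) below the hinge at the top edge, so the moment about the hinge is M = F × 0.444817 = 50.4953 × 0.444817 = 22.4612 kN·m.

M ≈ 22.5 kN·m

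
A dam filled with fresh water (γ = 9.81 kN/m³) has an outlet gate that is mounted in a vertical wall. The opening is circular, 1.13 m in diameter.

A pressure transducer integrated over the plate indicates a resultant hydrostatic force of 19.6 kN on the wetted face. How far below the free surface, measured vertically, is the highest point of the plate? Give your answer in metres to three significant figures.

d_top ≈ 1.43 m

γ = 9.81 kN/m³.
A = π(0.565)² = 1.00287 m².
From F = γ·h_c·A, the centroid depth is h_c = 19.6/(9.81 × 1.00287) = 1.99224 m.
The centroid is at the centre, 0.565 m below the top of the plate, so the highest point sits at h_top = 1.99224 − 0.565 = 1.42724 m below the surface.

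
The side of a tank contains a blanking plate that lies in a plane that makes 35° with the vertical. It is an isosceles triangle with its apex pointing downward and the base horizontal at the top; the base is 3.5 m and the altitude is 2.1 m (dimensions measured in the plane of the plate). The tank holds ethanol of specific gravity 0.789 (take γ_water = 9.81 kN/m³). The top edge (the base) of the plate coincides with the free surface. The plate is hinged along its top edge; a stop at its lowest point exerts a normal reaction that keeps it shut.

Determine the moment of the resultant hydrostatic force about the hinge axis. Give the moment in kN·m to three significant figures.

M ≈ 17.1 kN·m

γ = 0.789 × 9.81 = 7.74009 kN/m³.
The plate makes 35° with the vertical, i.e. θ = 90° − 35° = 55° to the horizontal. Measuring y along the incline from the free-surface line, vertical depth h = y·sinθ with sinθ = 0.819152.
With the apex down, the centroid sits h/3 = 2.1/3 = 0.7 m below the base (the top edge), so y_c = 0.7 m and h_c = 0.7 × 0.819152 = 0.573406 m.
A = ½ × 3.5 × 2.1 = 3.675 m².
Resultant F = γ·h_c·A = 7.74009 × 0.573406 × 3.675 = 16.3104 kN.
I_c = b·h³/36 = 3.5 × 2.1³/36 = 0.900375 m⁴.
Centre of pressure: y_p = y_c + I_c/(y_c·A) = 0.7 + 0.900375/(0.7 × 3.675) = 0.7 + 0.35 = 1.05 m along the plane.
The resultant acts 0.7 + 0.35 = 1.05 m (along the plate) below the hinge at the top edge, so the moment about the hinge is M = F × 1.05 = 16.3104 × 1.05 = 17.1259 kN·m.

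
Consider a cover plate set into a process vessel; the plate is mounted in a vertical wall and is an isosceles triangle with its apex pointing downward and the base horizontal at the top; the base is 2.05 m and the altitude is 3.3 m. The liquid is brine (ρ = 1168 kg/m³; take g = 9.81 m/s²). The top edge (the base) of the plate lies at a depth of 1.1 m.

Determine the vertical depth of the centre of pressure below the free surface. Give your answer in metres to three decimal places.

h_p = 2.475 m

γ = ρg = 1168 × 9.81 / 1000 = 11.45808 kN/m³.
With the apex down, the centroid sits h/3 = 3.3/3 = 1.1 m below the base (the top edge), so the centroid depth is h_c = 1.1 + 1.1 = 2.2 m.
A = ½ × 2.05 × 3.3 = 3.3825 m².
Resultant F = γ·h_c·A = 11.45808 × 2.2 × 3.3825 = 85.2653 kN.
I_c = b·h³/36 = 2.05 × 3.3³/36 = 2.04641 m⁴.
Centre of pressure: y_p = y_c + I_c/(y_c·A) = 2.2 + 2.04641/(2.2 × 3.3825) = 2.2 + 0.275 = 2.475 m along the plane.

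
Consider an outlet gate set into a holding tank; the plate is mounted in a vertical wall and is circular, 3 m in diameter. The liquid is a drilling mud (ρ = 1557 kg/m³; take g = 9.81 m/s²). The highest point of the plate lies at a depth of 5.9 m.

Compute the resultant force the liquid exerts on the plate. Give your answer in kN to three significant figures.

F ≈ 799 kN

γ = ρg = 1557 × 9.81 / 1000 = 15.27417 kN/m³.
The centroid is at the centre, 1.5 m below the top of the plate, so the centroid depth is h_c = 5.9 + 1.5 = 7.4 m.
A = π(1.5)² = 7.06858 m².
Resultant F = γ·h_c·A = 15.27417 × 7.4 × 7.06858 = 798.954 kN.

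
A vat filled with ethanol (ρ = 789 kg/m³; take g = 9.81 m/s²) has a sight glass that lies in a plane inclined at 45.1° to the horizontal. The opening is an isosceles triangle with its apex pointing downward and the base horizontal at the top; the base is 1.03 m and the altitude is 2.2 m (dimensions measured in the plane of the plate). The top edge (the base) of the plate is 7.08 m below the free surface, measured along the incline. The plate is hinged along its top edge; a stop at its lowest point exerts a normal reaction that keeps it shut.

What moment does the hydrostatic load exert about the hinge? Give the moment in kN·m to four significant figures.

γ = ρg = 789 × 9.81 / 1000 = 7.74009 kN/m³.
Let θ = 45.1° be the plate's angle to the horizontal; measure y along the incline from where the plane meets the free surface. Vertical depth h = y·sinθ with sinθ = 0.708340.
With the apex down, the centroid sits h/3 = 2.2/3 = 0.733333 m below the base (the top edge), so y_c = 7.08 + 0.733333 = 7.81333 m and h_c = 7.81333 × 0.708340 = 5.53449 m.
A = ½ × 1.03 × 2.2 = 1.133 m².
Resultant F = γ·h_c·A = 7.74009 × 5.53449 × 1.133 = 48.5348 kN.
I_c = b·h³/36 = 1.03 × 2.2³/36 = 0.304651 m⁴.
Centre of pressure: y_p = y_c + I_c/(y_c·A) = 7.81333 + 0.304651/(7.81333 × 1.133) = 7.81333 + 0.0344141 = 7.84774 m along the plane.
The resultant acts 0.733333 + 0.0344141 = 0.767747 m (along the plate) below the hinge at the top edge, so the moment about the hinge is M = F × 0.767747 = 48.5348 × 0.767747 = 37.2624 kN·m.

M ≈ 37.26 kN·m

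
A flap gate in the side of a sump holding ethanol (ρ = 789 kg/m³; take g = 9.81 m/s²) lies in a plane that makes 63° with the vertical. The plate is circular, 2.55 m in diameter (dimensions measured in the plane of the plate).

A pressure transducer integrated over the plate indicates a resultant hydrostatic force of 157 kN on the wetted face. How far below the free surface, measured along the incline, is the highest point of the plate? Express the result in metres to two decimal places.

y_top ≈ 7.47 m

γ = ρg = 789 × 9.81 / 1000 = 7.74009 kN/m³.
A = π(1.275)² = 5.10705 m².
From F = γ·h_c·A, the centroid depth is h_c = 157/(7.74009 × 5.10705) = 3.97176 m.
The plate makes 63° with the vertical, i.e. θ = 90° − 63° = 27° to the horizontal. Measuring y along the incline from the free-surface line, vertical depth h = y·sinθ with sinθ = 0.453990.
Along the incline, y_c = h_c/sinθ = 3.97176/0.453990 = 8.74856 m.
The centroid is at the centre, 1.275 m below the top of the plate, so the highest point sits at y_top = 8.74856 − 1.275 = 7.47356 m along the incline.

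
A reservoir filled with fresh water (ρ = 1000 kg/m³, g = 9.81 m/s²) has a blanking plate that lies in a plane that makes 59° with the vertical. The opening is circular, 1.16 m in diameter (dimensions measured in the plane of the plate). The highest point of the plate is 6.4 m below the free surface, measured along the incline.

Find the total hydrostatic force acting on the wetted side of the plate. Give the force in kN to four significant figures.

γ = ρg = 1000 × 9.81 = 9810 N/m³ = 9.81 kN/m³.
The plate makes 59° with the vertical, i.e. θ = 90° − 59° = 31° to the horizontal. Measuring y along the incline from the free-surface line, vertical depth h = y·sinθ with sinθ = 0.515038.
The centroid is at the centre, 0.58 m below the top of the plate, so y_c = 6.4 + 0.58 = 6.98 m and h_c = 6.98 × 0.515038 = 3.59497 m.
A = π(0.58)² = 1.05683 m².
Resultant F = γ·h_c·A = 9.81 × 3.59497 × 1.05683 = 37.2709 kN.

F ≈ 37.27 kN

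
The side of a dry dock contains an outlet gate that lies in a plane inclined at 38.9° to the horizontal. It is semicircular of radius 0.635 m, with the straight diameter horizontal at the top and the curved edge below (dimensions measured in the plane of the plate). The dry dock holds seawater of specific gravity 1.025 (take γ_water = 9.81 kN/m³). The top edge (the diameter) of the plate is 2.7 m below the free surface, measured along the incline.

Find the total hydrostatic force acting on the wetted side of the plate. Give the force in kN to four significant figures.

F ≈ 11.88 kN

γ = 1.025 × 9.81 = 10.05525 kN/m³.
Let θ = 38.9° be the plate's angle to the horizontal; measure y along the incline from where the plane meets the free surface. Vertical depth h = y·sinθ with sinθ = 0.627963.
The centroid of a semicircle lies 4r/(3π) = 0.269502 m from the diameter, here below the top edge, so y_c = 2.7 + 0.269502 = 2.9695 m and h_c = 2.9695 × 0.627963 = 1.86474 m.
A = πr²/2 = π × 0.635²/2 = 0.633384 m².
Resultant F = γ·h_c·A = 10.05525 × 1.86474 × 0.633384 = 11.8762 kN.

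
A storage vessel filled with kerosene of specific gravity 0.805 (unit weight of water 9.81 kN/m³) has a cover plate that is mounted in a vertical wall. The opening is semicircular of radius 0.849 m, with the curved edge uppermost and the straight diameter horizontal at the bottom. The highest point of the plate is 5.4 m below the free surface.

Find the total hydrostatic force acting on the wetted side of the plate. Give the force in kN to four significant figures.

γ = 0.805 × 9.81 = 7.89705 kN/m³.
The centroid lies 4r/(3π) = 0.360327 m above the diameter, so r − 4r/(3π) = 0.849 − 0.360327 = 0.488673 m below the topmost point, so the centroid depth is h_c = 5.4 + 0.488673 = 5.88867 m.
A = πr²/2 = π × 0.849²/2 = 1.13223 m².
Resultant F = γ·h_c·A = 7.89705 × 5.88867 × 1.13223 = 52.6522 kN.

F ≈ 52.65 kN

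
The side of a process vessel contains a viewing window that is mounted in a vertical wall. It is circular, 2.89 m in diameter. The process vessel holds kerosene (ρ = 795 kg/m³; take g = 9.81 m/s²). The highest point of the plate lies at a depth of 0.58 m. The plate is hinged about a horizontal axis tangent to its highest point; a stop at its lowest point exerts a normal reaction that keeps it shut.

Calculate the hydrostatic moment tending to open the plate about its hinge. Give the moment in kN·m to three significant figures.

γ = ρg = 795 × 9.81 / 1000 = 7.79895 kN/m³.
The centroid is at the centre, 1.445 m below the top of the plate, so the centroid depth is h_c = 0.58 + 1.445 = 2.025 m.
A = π(1.445)² = 6.55972 m².
Resultant F = γ·h_c·A = 7.79895 × 2.025 × 6.55972 = 103.597 kN.
I_c = πr⁴/4 = π × 1.445⁴/4 = 3.42422 m⁴.
Centre of pressure: y_p = y_c + I_c/(y_c·A) = 2.025 + 3.42422/(2.025 × 6.55972) = 2.025 + 0.257781 = 2.28278 m along the plane.
The resultant acts 1.445 + 0.257781 = 1.70278 m (along the plate) below the hinge at the top edge, so the moment about the hinge is M = F × 1.70278 = 103.597 × 1.70278 = 176.403 kN·m.

M ≈ 176 kN·m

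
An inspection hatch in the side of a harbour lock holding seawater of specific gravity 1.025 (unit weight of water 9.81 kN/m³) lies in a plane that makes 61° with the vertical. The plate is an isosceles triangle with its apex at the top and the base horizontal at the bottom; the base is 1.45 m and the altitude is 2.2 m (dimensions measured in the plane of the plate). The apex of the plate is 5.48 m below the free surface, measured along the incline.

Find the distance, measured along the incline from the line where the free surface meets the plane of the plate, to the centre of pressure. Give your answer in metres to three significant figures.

γ = 1.025 × 9.81 = 10.05525 kN/m³.
The plate makes 61° with the vertical, i.e. θ = 90° − 61° = 29° to the horizontal. Measuring y along the incline from the free-surface line, vertical depth h = y·sinθ with sinθ = 0.484810.
With the apex up, the centroid sits 2h/3 = 2 × 2.2/3 = 1.46667 m below the apex, so y_c = 5.48 + 1.46667 = 6.94667 m and h_c = 6.94667 × 0.484810 = 3.36782 m.
A = ½ × 1.45 × 2.2 = 1.595 m².
Resultant F = γ·h_c·A = 10.05525 × 3.36782 × 1.595 = 54.0135 kN.
I_c = b·h³/36 = 1.45 × 2.2³/36 = 0.428878 m⁴.
Centre of pressure: y_p = y_c + I_c/(y_c·A) = 6.94667 + 0.428878/(6.94667 × 1.595) = 6.94667 + 0.0387076 = 6.98538 m along the plane.

y_p = 6.99 m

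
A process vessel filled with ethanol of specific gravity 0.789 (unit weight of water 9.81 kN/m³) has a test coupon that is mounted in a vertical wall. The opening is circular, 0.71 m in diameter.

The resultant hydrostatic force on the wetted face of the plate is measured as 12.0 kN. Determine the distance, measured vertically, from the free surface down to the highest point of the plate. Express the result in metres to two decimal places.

γ = 0.789 × 9.81 = 7.74009 kN/m³.
A = π(0.355)² = 0.395919 m².
From F = γ·h_c·A, the centroid depth is h_c = 12.0/(7.74009 × 0.395919) = 3.91588 m.
The centroid is at the centre, 0.355 m below the top of the plate, so the highest point sits at h_top = 3.91588 − 0.355 = 3.56088 m below the surface.

d_top ≈ 3.56 m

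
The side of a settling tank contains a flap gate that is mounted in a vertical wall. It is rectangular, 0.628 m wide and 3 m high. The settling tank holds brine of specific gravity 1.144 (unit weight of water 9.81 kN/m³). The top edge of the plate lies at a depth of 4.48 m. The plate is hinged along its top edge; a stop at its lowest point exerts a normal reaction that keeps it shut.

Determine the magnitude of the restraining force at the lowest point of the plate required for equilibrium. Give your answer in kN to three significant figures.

γ = 1.144 × 9.81 = 11.22264 kN/m³.
The centroid lies 3/2 = 1.5 m below the top edge, so the centroid depth is h_c = 4.48 + 1.5 = 5.98 m.
A = 0.628 × 3 = 1.884 m².
Resultant F = γ·h_c·A = 11.22264 × 5.98 × 1.884 = 126.438 kN.
I_c = b·h³/12 = 0.628 × 3³/12 = 1.413 m⁴.
Centre of pressure: y_p = y_c + I_c/(y_c·A) = 5.98 + 1.413/(5.98 × 1.884) = 5.98 + 0.125418 = 6.10542 m along the plane.
The resultant acts 1.5 + 0.125418 = 1.62542 m (along the plate) below the hinge at the top edge, so the moment about the hinge is M = F × 1.62542 = 126.438 × 1.62542 = 205.515 kN·m.
A normal force at the bottom, 3 m from the hinge, must supply this moment: P = 205.515/3 = 68.505 kN.

P ≈ 68.5 kN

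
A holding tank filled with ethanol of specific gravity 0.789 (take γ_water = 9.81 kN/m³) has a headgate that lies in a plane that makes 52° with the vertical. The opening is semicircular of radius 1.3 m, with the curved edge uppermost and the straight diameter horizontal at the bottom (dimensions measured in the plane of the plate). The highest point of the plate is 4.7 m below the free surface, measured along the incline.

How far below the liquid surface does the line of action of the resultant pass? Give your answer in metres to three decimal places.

h_p = 3.368 m

γ = 0.789 × 9.81 = 7.74009 kN/m³.
The plate makes 52° with the vertical, i.e. θ = 90° − 52° = 38° to the horizontal. Measuring y along the incline from the free-surface line, vertical depth h = y·sinθ with sinθ = 0.615661.
The centroid lies 4r/(3π) = 0.551737 m above the diameter, so r − 4r/(3π) = 1.3 − 0.551737 = 0.748263 m below the topmost point, so y_c = 4.7 + 0.748263 = 5.44826 m and h_c = 5.44826 × 0.615661 = 3.35428 m.
A = πr²/2 = π × 1.3²/2 = 2.65465 m².
Resultant F = γ·h_c·A = 7.74009 × 3.35428 × 2.65465 = 68.9212 kN.
I_c = (π/8 − 8/(9π))·r⁴ = 0.109757 × 1.3⁴ = 0.313477 m⁴.
Centre of pressure: y_p = y_c + I_c/(y_c·A) = 5.44826 + 0.313477/(5.44826 × 2.65465) = 5.44826 + 0.0216741 = 5.46993 m along the plane.
Vertically, h_p = y_p·sinθ = 5.46993 × 0.615661 = 3.36762 m.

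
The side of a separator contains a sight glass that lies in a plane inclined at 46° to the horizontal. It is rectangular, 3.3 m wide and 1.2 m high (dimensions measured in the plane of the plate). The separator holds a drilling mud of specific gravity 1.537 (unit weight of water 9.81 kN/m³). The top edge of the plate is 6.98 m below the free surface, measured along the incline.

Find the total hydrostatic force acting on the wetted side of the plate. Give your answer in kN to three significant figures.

F ≈ 326 kN

γ = 1.537 × 9.81 = 15.07797 kN/m³.
Let θ = 46° be the plate's angle to the horizontal; measure y along the incline from where the plane meets the free surface. Vertical depth h = y·sinθ with sinθ = 0.719340.
The centroid lies 1.2/2 = 0.6 m below the top edge, so y_c = 6.98 + 0.6 = 7.58 m and h_c = 7.58 × 0.719340 = 5.4526 m.
A = 3.3 × 1.2 = 3.96 m².
Resultant F = γ·h_c·A = 15.07797 × 5.4526 × 3.96 = 325.568 kN.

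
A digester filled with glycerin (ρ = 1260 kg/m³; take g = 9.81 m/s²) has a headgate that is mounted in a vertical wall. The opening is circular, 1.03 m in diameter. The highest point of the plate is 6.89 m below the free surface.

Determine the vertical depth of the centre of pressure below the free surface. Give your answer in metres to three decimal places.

γ = ρg = 1260 × 9.81 / 1000 = 12.3606 kN/m³.
The centroid is at the centre, 0.515 m below the top of the plate, so the centroid depth is h_c = 6.89 + 0.515 = 7.405 m.
A = π(0.515)² = 0.833229 m².
Resultant F = γ·h_c·A = 12.3606 × 7.405 × 0.833229 = 76.2657 kN.
I_c = πr⁴/4 = π × 0.515⁴/4 = 0.0552483 m⁴.
Centre of pressure: y_p = y_c + I_c/(y_c·A) = 7.405 + 0.0552483/(7.405 × 0.833229) = 7.405 + 0.00895426 = 7.41395 m along the plane.

h_p = 7.414 m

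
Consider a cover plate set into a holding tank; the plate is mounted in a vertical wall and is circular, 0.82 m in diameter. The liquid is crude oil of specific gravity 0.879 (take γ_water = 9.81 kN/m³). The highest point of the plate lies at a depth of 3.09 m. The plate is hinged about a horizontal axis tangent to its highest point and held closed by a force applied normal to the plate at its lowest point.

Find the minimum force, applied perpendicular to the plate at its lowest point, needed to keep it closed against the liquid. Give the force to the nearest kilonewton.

P ≈ 8 kN

γ = 0.879 × 9.81 = 8.62299 kN/m³.
The centroid is at the centre, 0.41 m below the top of the plate, so the centroid depth is h_c = 3.09 + 0.41 = 3.5 m.
A = π(0.41)² = 0.528102 m².
Resultant F = γ·h_c·A = 8.62299 × 3.5 × 0.528102 = 15.9384 kN.
I_c = πr⁴/4 = π × 0.41⁴/4 = 0.0221935 m⁴.
Centre of pressure: y_p = y_c + I_c/(y_c·A) = 3.5 + 0.0221935/(3.5 × 0.528102) = 3.5 + 0.0120072 = 3.51201 m along the plane.
The resultant acts 0.41 + 0.0120072 = 0.422007 m (along the plate) below the hinge at the top edge, so the moment about the hinge is M = F × 0.422007 = 15.9384 × 0.422007 = 6.72612 kN·m.
A normal force at the bottom, 0.82 m from the hinge, must supply this moment: P = 6.72612/0.82 = 8.20259 kN.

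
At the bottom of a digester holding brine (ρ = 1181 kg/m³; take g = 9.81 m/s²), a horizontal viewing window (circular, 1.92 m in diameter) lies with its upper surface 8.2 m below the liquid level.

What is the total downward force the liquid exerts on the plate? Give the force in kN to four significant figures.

γ = ρg = 1181 × 9.81 / 1000 = 11.58561 kN/m³.
The plate is horizontal, so pressure is uniform at p = γ·h = 11.58561 × 8.2 = 95.002 kN/m².
A = π(0.96)² = 2.89529 m².
F = p·A = 95.002 × 2.89529 = 275.058 kN.

F ≈ 275.1 kN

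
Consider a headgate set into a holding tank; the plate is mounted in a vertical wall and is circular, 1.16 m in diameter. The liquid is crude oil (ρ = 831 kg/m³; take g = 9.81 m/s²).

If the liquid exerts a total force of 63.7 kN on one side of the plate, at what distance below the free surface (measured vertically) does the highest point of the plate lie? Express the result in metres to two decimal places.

γ = ρg = 831 × 9.81 / 1000 = 8.15211 kN/m³.
A = π(0.58)² = 1.05683 m².
From F = γ·h_c·A, the centroid depth is h_c = 63.7/(8.15211 × 1.05683) = 7.39374 m.
The centroid is at the centre, 0.58 m below the top of the plate, so the highest point sits at h_top = 7.39374 − 0.58 = 6.81374 m below the surface.

d_top ≈ 6.81 m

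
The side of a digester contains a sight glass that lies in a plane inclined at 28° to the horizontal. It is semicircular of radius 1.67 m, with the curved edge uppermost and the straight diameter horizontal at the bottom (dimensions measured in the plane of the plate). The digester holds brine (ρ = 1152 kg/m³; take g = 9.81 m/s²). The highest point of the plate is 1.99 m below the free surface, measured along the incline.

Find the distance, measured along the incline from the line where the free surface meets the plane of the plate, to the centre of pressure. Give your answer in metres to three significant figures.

y_p = 3.02 m

γ = ρg = 1152 × 9.81 / 1000 = 11.30112 kN/m³.
Let θ = 28° be the plate's angle to the horizontal; measure y along the incline from where the plane meets the free surface. Vertical depth h = y·sinθ with sinθ = 0.469472.
The centroid lies 4r/(3π) = 0.70877 m above the diameter, so r − 4r/(3π) = 1.67 − 0.70877 = 0.96123 m below the topmost point, so y_c = 1.99 + 0.96123 = 2.95123 m and h_c = 2.95123 × 0.469472 = 1.38552 m.
A = πr²/2 = π × 1.67²/2 = 4.38079 m².
Resultant F = γ·h_c·A = 11.30112 × 1.38552 × 4.38079 = 68.5941 kN.
I_c = (π/8 − 8/(9π))·r⁴ = 0.109757 × 1.67⁴ = 0.853686 m⁴.
Centre of pressure: y_p = y_c + I_c/(y_c·A) = 2.95123 + 0.853686/(2.95123 × 4.38079) = 2.95123 + 0.0660302 = 3.01726 m along the plane.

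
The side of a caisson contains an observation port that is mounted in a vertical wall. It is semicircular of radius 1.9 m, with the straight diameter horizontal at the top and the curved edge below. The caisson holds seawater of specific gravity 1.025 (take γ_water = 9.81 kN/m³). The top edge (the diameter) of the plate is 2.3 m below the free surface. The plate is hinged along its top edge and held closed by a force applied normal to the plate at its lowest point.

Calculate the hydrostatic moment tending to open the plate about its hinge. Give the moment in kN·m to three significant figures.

γ = 1.025 × 9.81 = 10.05525 kN/m³.
The centroid of a semicircle lies 4r/(3π) = 0.806385 m from the diameter, here below the top edge, so the centroid depth is h_c = 2.3 + 0.806385 = 3.10638 m.
A = πr²/2 = π × 1.9²/2 = 5.67057 m².
Resultant F = γ·h_c·A = 10.05525 × 3.10638 × 5.67057 = 177.123 kN.
I_c = (π/8 − 8/(9π))·r⁴ = 0.109757 × 1.9⁴ = 1.43036 m⁴.
Centre of pressure: y_p = y_c + I_c/(y_c·A) = 3.10638 + 1.43036/(3.10638 × 5.67057) = 3.10638 + 0.0812015 = 3.18758 m along the plane.
The resultant acts 0.806385 + 0.0812015 = 0.887587 m (along the plate) below the hinge at the top edge, so the moment about the hinge is M = F × 0.887587 = 177.123 × 0.887587 = 157.212 kN·m.

M ≈ 157 kN·m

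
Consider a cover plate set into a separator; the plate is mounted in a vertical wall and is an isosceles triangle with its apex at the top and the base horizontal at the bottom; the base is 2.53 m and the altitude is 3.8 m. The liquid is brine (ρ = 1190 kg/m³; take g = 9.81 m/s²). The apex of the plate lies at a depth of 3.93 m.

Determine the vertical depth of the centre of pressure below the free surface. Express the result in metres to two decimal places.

γ = ρg = 1190 × 9.81 / 1000 = 11.6739 kN/m³.
With the apex up, the centroid sits 2h/3 = 2 × 3.8/3 = 2.53333 m below the apex, so the centroid depth is h_c = 3.93 + 2.53333 = 6.46333 m.
A = ½ × 2.53 × 3.8 = 4.807 m².
Resultant F = γ·h_c·A = 11.6739 × 6.46333 × 4.807 = 362.699 kN.
I_c = b·h³/36 = 2.53 × 3.8³/36 = 3.85628 m⁴.
Centre of pressure: y_p = y_c + I_c/(y_c·A) = 6.46333 + 3.85628/(6.46333 × 4.807) = 6.46333 + 0.124119 = 6.58745 m along the plane.

h_p = 6.59 m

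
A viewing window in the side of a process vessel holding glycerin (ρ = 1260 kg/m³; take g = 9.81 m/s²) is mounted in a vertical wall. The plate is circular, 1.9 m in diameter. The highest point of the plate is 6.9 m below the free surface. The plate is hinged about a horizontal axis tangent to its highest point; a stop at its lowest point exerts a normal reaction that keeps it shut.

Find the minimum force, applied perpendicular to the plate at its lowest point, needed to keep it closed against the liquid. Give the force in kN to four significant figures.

γ = ρg = 1260 × 9.81 / 1000 = 12.3606 kN/m³.
The centroid is at the centre, 0.95 m below the top of the plate, so the centroid depth is h_c = 6.9 + 0.95 = 7.85 m.
A = π(0.95)² = 2.83529 m².
Resultant F = γ·h_c·A = 12.3606 × 7.85 × 2.83529 = 275.11 kN.
I_c = πr⁴/4 = π × 0.95⁴/4 = 0.639712 m⁴.
Centre of pressure: y_p = y_c + I_c/(y_c·A) = 7.85 + 0.639712/(7.85 × 2.83529) = 7.85 + 0.028742 = 7.87874 m along the plane.
The resultant acts 0.95 + 0.028742 = 0.978742 m (along the plate) below the hinge at the top edge, so the moment about the hinge is M = F × 0.978742 = 275.11 × 0.978742 = 269.262 kN·m.
A normal force at the bottom, 1.9 m from the hinge, must supply this moment: P = 269.262/1.9 = 141.717 kN.

P ≈ 141.7 kN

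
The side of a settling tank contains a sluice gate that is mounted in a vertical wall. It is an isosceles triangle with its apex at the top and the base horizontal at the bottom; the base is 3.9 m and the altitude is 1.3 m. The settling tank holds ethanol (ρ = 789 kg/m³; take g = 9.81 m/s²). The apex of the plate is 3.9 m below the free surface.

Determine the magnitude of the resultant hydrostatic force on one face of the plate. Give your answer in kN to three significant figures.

F ≈ 93.5 kN

γ = ρg = 789 × 9.81 / 1000 = 7.74009 kN/m³.
With the apex up, the centroid sits 2h/3 = 2 × 1.3/3 = 0.866667 m below the apex, so the centroid depth is h_c = 3.9 + 0.866667 = 4.76667 m.
A = ½ × 3.9 × 1.3 = 2.535 m².
Resultant F = γ·h_c·A = 7.74009 × 4.76667 × 2.535 = 93.5274 kN.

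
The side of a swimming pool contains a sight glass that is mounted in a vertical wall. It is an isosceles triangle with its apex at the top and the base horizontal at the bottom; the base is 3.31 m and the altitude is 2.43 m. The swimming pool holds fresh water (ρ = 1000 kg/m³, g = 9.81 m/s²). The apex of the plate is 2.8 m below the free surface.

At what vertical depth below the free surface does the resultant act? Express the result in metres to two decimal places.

γ = ρg = 1000 × 9.81 = 9810 N/m³ = 9.81 kN/m³.
With the apex up, the centroid sits 2h/3 = 2 × 2.43/3 = 1.62 m below the apex, so the centroid depth is h_c = 2.8 + 1.62 = 4.42 m.
A = ½ × 3.31 × 2.43 = 4.02165 m².
Resultant F = γ·h_c·A = 9.81 × 4.42 × 4.02165 = 174.38 kN.
I_c = b·h³/36 = 3.31 × 2.43³/36 = 1.3193 m⁴.
Centre of pressure: y_p = y_c + I_c/(y_c·A) = 4.42 + 1.3193/(4.42 × 4.02165) = 4.42 + 0.0742193 = 4.49422 m along the plane.

h_p = 4.49 m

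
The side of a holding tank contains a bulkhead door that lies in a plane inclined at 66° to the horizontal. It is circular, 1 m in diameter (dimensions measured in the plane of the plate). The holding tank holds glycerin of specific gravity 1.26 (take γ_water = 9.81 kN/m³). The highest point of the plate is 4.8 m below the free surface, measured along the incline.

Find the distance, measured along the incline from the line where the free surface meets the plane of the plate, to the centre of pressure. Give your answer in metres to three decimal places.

γ = 1.26 × 9.81 = 12.3606 kN/m³.
Let θ = 66° be the plate's angle to the horizontal; measure y along the incline from where the plane meets the free surface. Vertical depth h = y·sinθ with sinθ = 0.913545.
The centroid is at the centre, 0.5 m below the top of the plate, so y_c = 4.8 + 0.5 = 5.3 m and h_c = 5.3 × 0.913545 = 4.84179 m.
A = π(0.5)² = 0.785398 m².
Resultant F = γ·h_c·A = 12.3606 × 4.84179 × 0.785398 = 47.0041 kN.
I_c = πr⁴/4 = π × 0.5⁴/4 = 0.0490874 m⁴.
Centre of pressure: y_p = y_c + I_c/(y_c·A) = 5.3 + 0.0490874/(5.3 × 0.785398) = 5.3 + 0.0117925 = 5.31179 m along the plane.

y_p = 5.312 m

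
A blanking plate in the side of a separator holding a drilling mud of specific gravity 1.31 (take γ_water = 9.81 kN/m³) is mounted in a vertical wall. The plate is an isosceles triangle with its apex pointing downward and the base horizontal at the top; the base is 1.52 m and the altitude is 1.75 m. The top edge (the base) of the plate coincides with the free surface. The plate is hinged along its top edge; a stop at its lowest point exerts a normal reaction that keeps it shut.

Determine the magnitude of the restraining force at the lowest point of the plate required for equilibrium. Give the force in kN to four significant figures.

P ≈ 4.985 kN

γ = 1.31 × 9.81 = 12.8511 kN/m³.
With the apex down, the centroid sits h/3 = 1.75/3 = 0.583333 m below the base (the top edge), so the centroid depth is h_c = 0.583333 m.
A = ½ × 1.52 × 1.75 = 1.33 m².
Resultant F = γ·h_c·A = 12.8511 × 0.583333 × 1.33 = 9.97031 kN.
I_c = b·h³/36 = 1.52 × 1.75³/36 = 0.226285 m⁴.
Centre of pressure: y_p = y_c + I_c/(y_c·A) = 0.583333 + 0.226285/(0.583333 × 1.33) = 0.583333 + 0.291667 = 0.875 m along the plane.
The resultant acts 0.583333 + 0.291667 = 0.875 m (along the plate) below the hinge at the top edge, so the moment about the hinge is M = F × 0.875 = 9.97031 × 0.875 = 8.72402 kN·m.
A normal force at the bottom, 1.75 m from the hinge, must supply this moment: P = 8.72402/1.75 = 4.98515 kN.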